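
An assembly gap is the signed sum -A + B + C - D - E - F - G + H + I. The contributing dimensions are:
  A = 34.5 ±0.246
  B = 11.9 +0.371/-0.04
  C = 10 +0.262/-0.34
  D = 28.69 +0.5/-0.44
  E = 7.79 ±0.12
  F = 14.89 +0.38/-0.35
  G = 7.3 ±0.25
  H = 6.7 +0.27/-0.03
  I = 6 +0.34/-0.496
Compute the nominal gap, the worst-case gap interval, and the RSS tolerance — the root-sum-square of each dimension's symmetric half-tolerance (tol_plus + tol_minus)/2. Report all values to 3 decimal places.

nominal=-58.570 wc=[-60.972,-55.921] rss=0.906

Stack each dimension's contribution:
  -A: nom -34.500 → Σnom=-34.500; wc +0.246/-0.246 → slack +0.246/-0.246; half-tol=0.246, Σhalf²=0.060516
  +B: nom +11.900 → Σnom=-22.600; wc +0.371/-0.040 → slack +0.617/-0.286; half-tol=0.205, Σhalf²=0.102746
  +C: nom +10.000 → Σnom=-12.600; wc +0.262/-0.340 → slack +0.879/-0.626; half-tol=0.301, Σhalf²=0.193347
  -D: nom -28.690 → Σnom=-41.290; wc +0.440/-0.500 → slack +1.319/-1.126; half-tol=0.470, Σhalf²=0.414247
  -E: nom -7.790 → Σnom=-49.080; wc +0.120/-0.120 → slack +1.439/-1.246; half-tol=0.120, Σhalf²=0.428647
  -F: nom -14.890 → Σnom=-63.970; wc +0.350/-0.380 → slack +1.789/-1.626; half-tol=0.365, Σhalf²=0.561872
  -G: nom -7.300 → Σnom=-71.270; wc +0.250/-0.250 → slack +2.039/-1.876; half-tol=0.250, Σhalf²=0.624372
  +H: nom +6.700 → Σnom=-64.570; wc +0.270/-0.030 → slack +2.309/-1.906; half-tol=0.150, Σhalf²=0.646872
  +I: nom +6.000 → Σnom=-58.570; wc +0.340/-0.496 → slack +2.649/-2.402; half-tol=0.418, Σhalf²=0.821596
Nominal = -58.570. Worst-case = [-58.570 - 2.402, -58.570 + 2.649] = [-60.972, -55.921]. RSS = √0.821596 = 0.906.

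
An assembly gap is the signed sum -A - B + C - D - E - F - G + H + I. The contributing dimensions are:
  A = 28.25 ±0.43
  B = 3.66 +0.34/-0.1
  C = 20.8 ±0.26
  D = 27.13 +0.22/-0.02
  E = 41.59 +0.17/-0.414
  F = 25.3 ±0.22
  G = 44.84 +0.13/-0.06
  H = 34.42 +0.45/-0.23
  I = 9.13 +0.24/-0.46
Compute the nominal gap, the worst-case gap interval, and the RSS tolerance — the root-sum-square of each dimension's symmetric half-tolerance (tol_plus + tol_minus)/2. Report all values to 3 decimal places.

nominal=-106.420 wc=[-108.880,-104.226] rss=0.834

Stack each dimension's contribution:
  -A: nom -28.250 → Σnom=-28.250; wc +0.430/-0.430 → slack +0.430/-0.430; half-tol=0.430, Σhalf²=0.184900
  -B: nom -3.660 → Σnom=-31.910; wc +0.100/-0.340 → slack +0.530/-0.770; half-tol=0.220, Σhalf²=0.233300
  +C: nom +20.800 → Σnom=-11.110; wc +0.260/-0.260 → slack +0.790/-1.030; half-tol=0.260, Σhalf²=0.300900
  -D: nom -27.130 → Σnom=-38.240; wc +0.020/-0.220 → slack +0.810/-1.250; half-tol=0.120, Σhalf²=0.315300
  -E: nom -41.590 → Σnom=-79.830; wc +0.414/-0.170 → slack +1.224/-1.420; half-tol=0.292, Σhalf²=0.400564
  -F: nom -25.300 → Σnom=-105.130; wc +0.220/-0.220 → slack +1.444/-1.640; half-tol=0.220, Σhalf²=0.448964
  -G: nom -44.840 → Σnom=-149.970; wc +0.060/-0.130 → slack +1.504/-1.770; half-tol=0.095, Σhalf²=0.457989
  +H: nom +34.420 → Σnom=-115.550; wc +0.450/-0.230 → slack +1.954/-2.000; half-tol=0.340, Σhalf²=0.573589
  +I: nom +9.130 → Σnom=-106.420; wc +0.240/-0.460 → slack +2.194/-2.460; half-tol=0.350, Σhalf²=0.696089
Nominal = -106.420. Worst-case = [-106.420 - 2.460, -106.420 + 2.194] = [-108.880, -104.226]. RSS = √0.696089 = 0.834.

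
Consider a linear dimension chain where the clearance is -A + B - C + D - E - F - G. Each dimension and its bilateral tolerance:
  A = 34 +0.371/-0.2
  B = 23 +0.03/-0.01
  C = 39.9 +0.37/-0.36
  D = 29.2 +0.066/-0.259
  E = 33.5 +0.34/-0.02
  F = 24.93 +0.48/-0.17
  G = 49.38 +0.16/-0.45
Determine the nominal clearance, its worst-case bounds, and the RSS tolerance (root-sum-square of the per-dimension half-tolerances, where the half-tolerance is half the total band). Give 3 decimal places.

nominal=-129.510 wc=[-131.500,-128.214] rss=0.687

Stack each dimension's contribution:
  -A: nom -34.000 → Σnom=-34.000; wc +0.200/-0.371 → slack +0.200/-0.371; half-tol=0.285, Σhalf²=0.081510
  +B: nom +23.000 → Σnom=-11.000; wc +0.030/-0.010 → slack +0.230/-0.381; half-tol=0.020, Σhalf²=0.081910
  -C: nom -39.900 → Σnom=-50.900; wc +0.360/-0.370 → slack +0.590/-0.751; half-tol=0.365, Σhalf²=0.215135
  +D: nom +29.200 → Σnom=-21.700; wc +0.066/-0.259 → slack +0.656/-1.010; half-tol=0.163, Σhalf²=0.241541
  -E: nom -33.500 → Σnom=-55.200; wc +0.020/-0.340 → slack +0.676/-1.350; half-tol=0.180, Σhalf²=0.273941
  -F: nom -24.930 → Σnom=-80.130; wc +0.170/-0.480 → slack +0.846/-1.830; half-tol=0.325, Σhalf²=0.379566
  -G: nom -49.380 → Σnom=-129.510; wc +0.450/-0.160 → slack +1.296/-1.990; half-tol=0.305, Σhalf²=0.472591
Nominal = -129.510. Worst-case = [-129.510 - 1.990, -129.510 + 1.296] = [-131.500, -128.214]. RSS = √0.472591 = 0.687.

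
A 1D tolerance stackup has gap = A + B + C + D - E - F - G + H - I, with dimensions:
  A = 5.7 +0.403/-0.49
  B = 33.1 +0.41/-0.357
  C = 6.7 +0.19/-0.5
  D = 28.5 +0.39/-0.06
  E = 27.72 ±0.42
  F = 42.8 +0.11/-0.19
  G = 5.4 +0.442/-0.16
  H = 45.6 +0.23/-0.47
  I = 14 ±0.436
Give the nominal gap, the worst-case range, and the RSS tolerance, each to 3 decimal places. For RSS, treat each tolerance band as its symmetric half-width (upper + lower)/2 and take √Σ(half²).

nominal=29.680 wc=[26.395,32.509] rss=1.057

Stack each dimension's contribution:
  +A: nom +5.700 → Σnom=5.700; wc +0.403/-0.490 → slack +0.403/-0.490; half-tol=0.447, Σhalf²=0.199362
  +B: nom +33.100 → Σnom=38.800; wc +0.410/-0.357 → slack +0.813/-0.847; half-tol=0.383, Σhalf²=0.346434
  +C: nom +6.700 → Σnom=45.500; wc +0.190/-0.500 → slack +1.003/-1.347; half-tol=0.345, Σhalf²=0.465459
  +D: nom +28.500 → Σnom=74.000; wc +0.390/-0.060 → slack +1.393/-1.407; half-tol=0.225, Σhalf²=0.516084
  -E: nom -27.720 → Σnom=46.280; wc +0.420/-0.420 → slack +1.813/-1.827; half-tol=0.420, Σhalf²=0.692484
  -F: nom -42.800 → Σnom=3.480; wc +0.190/-0.110 → slack +2.003/-1.937; half-tol=0.150, Σhalf²=0.714984
  -G: nom -5.400 → Σnom=-1.920; wc +0.160/-0.442 → slack +2.163/-2.379; half-tol=0.301, Σhalf²=0.805585
  +H: nom +45.600 → Σnom=43.680; wc +0.230/-0.470 → slack +2.393/-2.849; half-tol=0.350, Σhalf²=0.928085
  -I: nom -14.000 → Σnom=29.680; wc +0.436/-0.436 → slack +2.829/-3.285; half-tol=0.436, Σhalf²=1.118181
Nominal = 29.680. Worst-case = [29.680 - 3.285, 29.680 + 2.829] = [26.395, 32.509]. RSS = √1.118181 = 1.057.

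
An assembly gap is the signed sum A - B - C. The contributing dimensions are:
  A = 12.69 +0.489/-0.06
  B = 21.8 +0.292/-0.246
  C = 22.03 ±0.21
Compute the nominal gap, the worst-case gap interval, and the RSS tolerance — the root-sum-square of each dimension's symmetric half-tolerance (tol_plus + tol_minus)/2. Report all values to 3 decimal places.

nominal=-31.140 wc=[-31.702,-30.195] rss=0.438

Stack each dimension's contribution:
  +A: nom +12.690 → Σnom=12.690; wc +0.489/-0.060 → slack +0.489/-0.060; half-tol=0.274, Σhalf²=0.075350
  -B: nom -21.800 → Σnom=-9.110; wc +0.246/-0.292 → slack +0.735/-0.352; half-tol=0.269, Σhalf²=0.147711
  -C: nom -22.030 → Σnom=-31.140; wc +0.210/-0.210 → slack +0.945/-0.562; half-tol=0.210, Σhalf²=0.191811
Nominal = -31.140. Worst-case = [-31.140 - 0.562, -31.140 + 0.945] = [-31.702, -30.195]. RSS = √0.191811 = 0.438.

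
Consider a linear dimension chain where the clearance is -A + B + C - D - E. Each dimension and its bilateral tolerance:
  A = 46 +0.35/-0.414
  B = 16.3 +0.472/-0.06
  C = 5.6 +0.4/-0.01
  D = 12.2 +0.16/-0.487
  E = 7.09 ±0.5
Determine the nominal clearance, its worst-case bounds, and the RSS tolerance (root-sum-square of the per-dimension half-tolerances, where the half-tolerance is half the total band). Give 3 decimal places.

Stack each dimension's contribution:
  -A: nom -46.000 → Σnom=-46.000; wc +0.414/-0.350 → slack +0.414/-0.350; half-tol=0.382, Σhalf²=0.145924
  +B: nom +16.300 → Σnom=-29.700; wc +0.472/-0.060 → slack +0.886/-0.410; half-tol=0.266, Σhalf²=0.216680
  +C: nom +5.600 → Σnom=-24.100; wc +0.400/-0.010 → slack +1.286/-0.420; half-tol=0.205, Σhalf²=0.258705
  -D: nom -12.200 → Σnom=-36.300; wc +0.487/-0.160 → slack +1.773/-0.580; half-tol=0.324, Σhalf²=0.363357
  -E: nom -7.090 → Σnom=-43.390; wc +0.500/-0.500 → slack +2.273/-1.080; half-tol=0.500, Σhalf²=0.613357
Nominal = -43.390. Worst-case = [-43.390 - 1.080, -43.390 + 2.273] = [-44.470, -41.117]. RSS = √0.613357 = 0.783.

nominal=-43.390 wc=[-44.470,-41.117] rss=0.783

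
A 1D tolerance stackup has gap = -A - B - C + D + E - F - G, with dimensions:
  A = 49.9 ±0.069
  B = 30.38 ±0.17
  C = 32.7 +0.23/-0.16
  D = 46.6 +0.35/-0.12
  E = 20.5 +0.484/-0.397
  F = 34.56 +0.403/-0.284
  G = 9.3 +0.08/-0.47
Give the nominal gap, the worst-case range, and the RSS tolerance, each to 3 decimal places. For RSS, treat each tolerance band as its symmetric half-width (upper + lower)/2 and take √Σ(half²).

Stack each dimension's contribution:
  -A: nom -49.900 → Σnom=-49.900; wc +0.069/-0.069 → slack +0.069/-0.069; half-tol=0.069, Σhalf²=0.004761
  -B: nom -30.380 → Σnom=-80.280; wc +0.170/-0.170 → slack +0.239/-0.239; half-tol=0.170, Σhalf²=0.033661
  -C: nom -32.700 → Σnom=-112.980; wc +0.160/-0.230 → slack +0.399/-0.469; half-tol=0.195, Σhalf²=0.071686
  +D: nom +46.600 → Σnom=-66.380; wc +0.350/-0.120 → slack +0.749/-0.589; half-tol=0.235, Σhalf²=0.126911
  +E: nom +20.500 → Σnom=-45.880; wc +0.484/-0.397 → slack +1.233/-0.986; half-tol=0.441, Σhalf²=0.320951
  -F: nom -34.560 → Σnom=-80.440; wc +0.284/-0.403 → slack +1.517/-1.389; half-tol=0.344, Σhalf²=0.438944
  -G: nom -9.300 → Σnom=-89.740; wc +0.470/-0.080 → slack +1.987/-1.469; half-tol=0.275, Σhalf²=0.514568
Nominal = -89.740. Worst-case = [-89.740 - 1.469, -89.740 + 1.987] = [-91.209, -87.753]. RSS = √0.514568 = 0.717.

nominal=-89.740 wc=[-91.209,-87.753] rss=0.717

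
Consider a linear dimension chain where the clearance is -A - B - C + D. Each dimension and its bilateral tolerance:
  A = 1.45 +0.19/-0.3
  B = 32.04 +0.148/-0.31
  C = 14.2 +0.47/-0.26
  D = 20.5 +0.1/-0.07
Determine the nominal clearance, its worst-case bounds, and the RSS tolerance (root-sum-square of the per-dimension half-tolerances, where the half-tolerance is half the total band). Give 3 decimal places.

nominal=-27.190 wc=[-28.068,-26.220] rss=0.503

Stack each dimension's contribution:
  -A: nom -1.450 → Σnom=-1.450; wc +0.300/-0.190 → slack +0.300/-0.190; half-tol=0.245, Σhalf²=0.060025
  -B: nom -32.040 → Σnom=-33.490; wc +0.310/-0.148 → slack +0.610/-0.338; half-tol=0.229, Σhalf²=0.112466
  -C: nom -14.200 → Σnom=-47.690; wc +0.260/-0.470 → slack +0.870/-0.808; half-tol=0.365, Σhalf²=0.245691
  +D: nom +20.500 → Σnom=-27.190; wc +0.100/-0.070 → slack +0.970/-0.878; half-tol=0.085, Σhalf²=0.252916
Nominal = -27.190. Worst-case = [-27.190 - 0.878, -27.190 + 0.970] = [-28.068, -26.220]. RSS = √0.252916 = 0.503.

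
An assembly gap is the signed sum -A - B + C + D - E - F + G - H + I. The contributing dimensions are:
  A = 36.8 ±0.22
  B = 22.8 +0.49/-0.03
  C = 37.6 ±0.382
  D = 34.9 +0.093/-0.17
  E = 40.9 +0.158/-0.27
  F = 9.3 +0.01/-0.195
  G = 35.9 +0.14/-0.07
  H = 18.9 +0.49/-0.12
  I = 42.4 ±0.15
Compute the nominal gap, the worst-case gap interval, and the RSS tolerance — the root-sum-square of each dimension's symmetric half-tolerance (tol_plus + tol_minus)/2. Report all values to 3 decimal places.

Stack each dimension's contribution:
  -A: nom -36.800 → Σnom=-36.800; wc +0.220/-0.220 → slack +0.220/-0.220; half-tol=0.220, Σhalf²=0.048400
  -B: nom -22.800 → Σnom=-59.600; wc +0.030/-0.490 → slack +0.250/-0.710; half-tol=0.260, Σhalf²=0.116000
  +C: nom +37.600 → Σnom=-22.000; wc +0.382/-0.382 → slack +0.632/-1.092; half-tol=0.382, Σhalf²=0.261924
  +D: nom +34.900 → Σnom=12.900; wc +0.093/-0.170 → slack +0.725/-1.262; half-tol=0.132, Σhalf²=0.279216
  -E: nom -40.900 → Σnom=-28.000; wc +0.270/-0.158 → slack +0.995/-1.420; half-tol=0.214, Σhalf²=0.325012
  -F: nom -9.300 → Σnom=-37.300; wc +0.195/-0.010 → slack +1.190/-1.430; half-tol=0.103, Σhalf²=0.335518
  +G: nom +35.900 → Σnom=-1.400; wc +0.140/-0.070 → slack +1.330/-1.500; half-tol=0.105, Σhalf²=0.346544
  -H: nom -18.900 → Σnom=-20.300; wc +0.120/-0.490 → slack +1.450/-1.990; half-tol=0.305, Σhalf²=0.439569
  +I: nom +42.400 → Σnom=22.100; wc +0.150/-0.150 → slack +1.600/-2.140; half-tol=0.150, Σhalf²=0.462069
Nominal = 22.100. Worst-case = [22.100 - 2.140, 22.100 + 1.600] = [19.960, 23.700]. RSS = √0.462069 = 0.680.

nominal=22.100 wc=[19.960,23.700] rss=0.680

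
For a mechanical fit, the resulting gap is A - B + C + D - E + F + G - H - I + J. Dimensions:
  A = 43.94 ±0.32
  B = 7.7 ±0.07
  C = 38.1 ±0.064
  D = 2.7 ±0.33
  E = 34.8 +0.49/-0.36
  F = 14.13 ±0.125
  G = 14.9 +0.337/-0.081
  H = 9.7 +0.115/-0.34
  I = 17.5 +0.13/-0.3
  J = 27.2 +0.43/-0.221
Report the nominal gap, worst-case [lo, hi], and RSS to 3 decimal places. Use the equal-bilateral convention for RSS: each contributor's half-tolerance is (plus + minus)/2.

nominal=71.270 wc=[69.324,73.946] rss=0.815

Stack each dimension's contribution:
  +A: nom +43.940 → Σnom=43.940; wc +0.320/-0.320 → slack +0.320/-0.320; half-tol=0.320, Σhalf²=0.102400
  -B: nom -7.700 → Σnom=36.240; wc +0.070/-0.070 → slack +0.390/-0.390; half-tol=0.070, Σhalf²=0.107300
  +C: nom +38.100 → Σnom=74.340; wc +0.064/-0.064 → slack +0.454/-0.454; half-tol=0.064, Σhalf²=0.111396
  +D: nom +2.700 → Σnom=77.040; wc +0.330/-0.330 → slack +0.784/-0.784; half-tol=0.330, Σhalf²=0.220296
  -E: nom -34.800 → Σnom=42.240; wc +0.360/-0.490 → slack +1.144/-1.274; half-tol=0.425, Σhalf²=0.400921
  +F: nom +14.130 → Σnom=56.370; wc +0.125/-0.125 → slack +1.269/-1.399; half-tol=0.125, Σhalf²=0.416546
  +G: nom +14.900 → Σnom=71.270; wc +0.337/-0.081 → slack +1.606/-1.480; half-tol=0.209, Σhalf²=0.460227
  -H: nom -9.700 → Σnom=61.570; wc +0.340/-0.115 → slack +1.946/-1.595; half-tol=0.228, Σhalf²=0.511983
  -I: nom -17.500 → Σnom=44.070; wc +0.300/-0.130 → slack +2.246/-1.725; half-tol=0.215, Σhalf²=0.558208
  +J: nom +27.200 → Σnom=71.270; wc +0.430/-0.221 → slack +2.676/-1.946; half-tol=0.326, Σhalf²=0.664158
Nominal = 71.270. Worst-case = [71.270 - 1.946, 71.270 + 2.676] = [69.324, 73.946]. RSS = √0.664158 = 0.815.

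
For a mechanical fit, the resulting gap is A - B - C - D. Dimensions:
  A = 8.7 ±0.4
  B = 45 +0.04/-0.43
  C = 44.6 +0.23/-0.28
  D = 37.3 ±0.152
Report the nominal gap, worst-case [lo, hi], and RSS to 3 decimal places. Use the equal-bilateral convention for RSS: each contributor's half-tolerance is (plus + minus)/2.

nominal=-118.200 wc=[-119.022,-116.938] rss=0.551

Stack each dimension's contribution:
  +A: nom +8.700 → Σnom=8.700; wc +0.400/-0.400 → slack +0.400/-0.400; half-tol=0.400, Σhalf²=0.160000
  -B: nom -45.000 → Σnom=-36.300; wc +0.430/-0.040 → slack +0.830/-0.440; half-tol=0.235, Σhalf²=0.215225
  -C: nom -44.600 → Σnom=-80.900; wc +0.280/-0.230 → slack +1.110/-0.670; half-tol=0.255, Σhalf²=0.280250
  -D: nom -37.300 → Σnom=-118.200; wc +0.152/-0.152 → slack +1.262/-0.822; half-tol=0.152, Σhalf²=0.303354
Nominal = -118.200. Worst-case = [-118.200 - 0.822, -118.200 + 1.262] = [-119.022, -116.938]. RSS = √0.303354 = 0.551.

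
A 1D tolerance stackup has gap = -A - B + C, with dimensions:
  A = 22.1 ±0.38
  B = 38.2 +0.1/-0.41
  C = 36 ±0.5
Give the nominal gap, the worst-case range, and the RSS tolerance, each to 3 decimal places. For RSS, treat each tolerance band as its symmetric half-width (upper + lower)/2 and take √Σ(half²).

Stack each dimension's contribution:
  -A: nom -22.100 → Σnom=-22.100; wc +0.380/-0.380 → slack +0.380/-0.380; half-tol=0.380, Σhalf²=0.144400
  -B: nom -38.200 → Σnom=-60.300; wc +0.410/-0.100 → slack +0.790/-0.480; half-tol=0.255, Σhalf²=0.209425
  +C: nom +36.000 → Σnom=-24.300; wc +0.500/-0.500 → slack +1.290/-0.980; half-tol=0.500, Σhalf²=0.459425
Nominal = -24.300. Worst-case = [-24.300 - 0.980, -24.300 + 1.290] = [-25.280, -23.010]. RSS = √0.459425 = 0.678.

nominal=-24.300 wc=[-25.280,-23.010] rss=0.678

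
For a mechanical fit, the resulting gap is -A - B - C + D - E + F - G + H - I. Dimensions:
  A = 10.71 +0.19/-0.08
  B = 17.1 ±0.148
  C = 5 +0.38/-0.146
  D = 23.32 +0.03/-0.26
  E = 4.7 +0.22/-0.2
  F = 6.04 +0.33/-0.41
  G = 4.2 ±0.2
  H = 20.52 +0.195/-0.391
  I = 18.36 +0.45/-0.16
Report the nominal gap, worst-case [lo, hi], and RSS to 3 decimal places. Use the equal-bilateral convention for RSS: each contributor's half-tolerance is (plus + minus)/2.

Stack each dimension's contribution:
  -A: nom -10.710 → Σnom=-10.710; wc +0.080/-0.190 → slack +0.080/-0.190; half-tol=0.135, Σhalf²=0.018225
  -B: nom -17.100 → Σnom=-27.810; wc +0.148/-0.148 → slack +0.228/-0.338; half-tol=0.148, Σhalf²=0.040129
  -C: nom -5.000 → Σnom=-32.810; wc +0.146/-0.380 → slack +0.374/-0.718; half-tol=0.263, Σhalf²=0.109298
  +D: nom +23.320 → Σnom=-9.490; wc +0.030/-0.260 → slack +0.404/-0.978; half-tol=0.145, Σhalf²=0.130323
  -E: nom -4.700 → Σnom=-14.190; wc +0.200/-0.220 → slack +0.604/-1.198; half-tol=0.210, Σhalf²=0.174423
  +F: nom +6.040 → Σnom=-8.150; wc +0.330/-0.410 → slack +0.934/-1.608; half-tol=0.370, Σhalf²=0.311323
  -G: nom -4.200 → Σnom=-12.350; wc +0.200/-0.200 → slack +1.134/-1.808; half-tol=0.200, Σhalf²=0.351323
  +H: nom +20.520 → Σnom=8.170; wc +0.195/-0.391 → slack +1.329/-2.199; half-tol=0.293, Σhalf²=0.437172
  -I: nom -18.360 → Σnom=-10.190; wc +0.160/-0.450 → slack +1.489/-2.649; half-tol=0.305, Σhalf²=0.530197
Nominal = -10.190. Worst-case = [-10.190 - 2.649, -10.190 + 1.489] = [-12.839, -8.701]. RSS = √0.530197 = 0.728.

nominal=-10.190 wc=[-12.839,-8.701] rss=0.728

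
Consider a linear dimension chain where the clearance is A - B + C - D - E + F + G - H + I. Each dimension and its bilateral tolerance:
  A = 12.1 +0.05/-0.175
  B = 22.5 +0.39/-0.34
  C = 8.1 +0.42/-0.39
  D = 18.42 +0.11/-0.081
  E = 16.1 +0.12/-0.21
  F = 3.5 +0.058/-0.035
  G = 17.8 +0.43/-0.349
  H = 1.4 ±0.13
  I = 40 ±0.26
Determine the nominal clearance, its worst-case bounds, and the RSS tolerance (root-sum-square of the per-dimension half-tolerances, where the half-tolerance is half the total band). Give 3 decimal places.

Stack each dimension's contribution:
  +A: nom +12.100 → Σnom=12.100; wc +0.050/-0.175 → slack +0.050/-0.175; half-tol=0.112, Σhalf²=0.012656
  -B: nom -22.500 → Σnom=-10.400; wc +0.340/-0.390 → slack +0.390/-0.565; half-tol=0.365, Σhalf²=0.145881
  +C: nom +8.100 → Σnom=-2.300; wc +0.420/-0.390 → slack +0.810/-0.955; half-tol=0.405, Σhalf²=0.309906
  -D: nom -18.420 → Σnom=-20.720; wc +0.081/-0.110 → slack +0.891/-1.065; half-tol=0.096, Σhalf²=0.319027
  -E: nom -16.100 → Σnom=-36.820; wc +0.210/-0.120 → slack +1.101/-1.185; half-tol=0.165, Σhalf²=0.346252
  +F: nom +3.500 → Σnom=-33.320; wc +0.058/-0.035 → slack +1.159/-1.220; half-tol=0.046, Σhalf²=0.348414
  +G: nom +17.800 → Σnom=-15.520; wc +0.430/-0.349 → slack +1.589/-1.569; half-tol=0.389, Σhalf²=0.500124
  -H: nom -1.400 → Σnom=-16.920; wc +0.130/-0.130 → slack +1.719/-1.699; half-tol=0.130, Σhalf²=0.517024
  +I: nom +40.000 → Σnom=23.080; wc +0.260/-0.260 → slack +1.979/-1.959; half-tol=0.260, Σhalf²=0.584624
Nominal = 23.080. Worst-case = [23.080 - 1.959, 23.080 + 1.979] = [21.121, 25.059]. RSS = √0.584624 = 0.765.

nominal=23.080 wc=[21.121,25.059] rss=0.765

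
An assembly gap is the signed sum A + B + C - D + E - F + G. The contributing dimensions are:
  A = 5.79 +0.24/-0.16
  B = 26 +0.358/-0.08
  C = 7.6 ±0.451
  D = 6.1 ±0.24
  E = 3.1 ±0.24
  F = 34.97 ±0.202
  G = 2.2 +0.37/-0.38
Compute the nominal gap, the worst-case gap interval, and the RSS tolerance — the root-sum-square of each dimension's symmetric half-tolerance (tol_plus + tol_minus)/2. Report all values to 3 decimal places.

nominal=3.620 wc=[1.867,5.721] rss=0.767

Stack each dimension's contribution:
  +A: nom +5.790 → Σnom=5.790; wc +0.240/-0.160 → slack +0.240/-0.160; half-tol=0.200, Σhalf²=0.040000
  +B: nom +26.000 → Σnom=31.790; wc +0.358/-0.080 → slack +0.598/-0.240; half-tol=0.219, Σhalf²=0.087961
  +C: nom +7.600 → Σnom=39.390; wc +0.451/-0.451 → slack +1.049/-0.691; half-tol=0.451, Σhalf²=0.291362
  -D: nom -6.100 → Σnom=33.290; wc +0.240/-0.240 → slack +1.289/-0.931; half-tol=0.240, Σhalf²=0.348962
  +E: nom +3.100 → Σnom=36.390; wc +0.240/-0.240 → slack +1.529/-1.171; half-tol=0.240, Σhalf²=0.406562
  -F: nom -34.970 → Σnom=1.420; wc +0.202/-0.202 → slack +1.731/-1.373; half-tol=0.202, Σhalf²=0.447366
  +G: nom +2.200 → Σnom=3.620; wc +0.370/-0.380 → slack +2.101/-1.753; half-tol=0.375, Σhalf²=0.587991
Nominal = 3.620. Worst-case = [3.620 - 1.753, 3.620 + 2.101] = [1.867, 5.721]. RSS = √0.587991 = 0.767.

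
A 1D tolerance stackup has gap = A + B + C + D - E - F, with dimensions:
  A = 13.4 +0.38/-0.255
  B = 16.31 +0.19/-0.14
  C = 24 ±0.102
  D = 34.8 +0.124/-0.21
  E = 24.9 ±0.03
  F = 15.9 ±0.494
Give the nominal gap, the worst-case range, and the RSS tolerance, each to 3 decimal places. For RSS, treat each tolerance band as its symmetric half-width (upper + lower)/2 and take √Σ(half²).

Stack each dimension's contribution:
  +A: nom +13.400 → Σnom=13.400; wc +0.380/-0.255 → slack +0.380/-0.255; half-tol=0.318, Σhalf²=0.100806
  +B: nom +16.310 → Σnom=29.710; wc +0.190/-0.140 → slack +0.570/-0.395; half-tol=0.165, Σhalf²=0.128031
  +C: nom +24.000 → Σnom=53.710; wc +0.102/-0.102 → slack +0.672/-0.497; half-tol=0.102, Σhalf²=0.138435
  +D: nom +34.800 → Σnom=88.510; wc +0.124/-0.210 → slack +0.796/-0.707; half-tol=0.167, Σhalf²=0.166324
  -E: nom -24.900 → Σnom=63.610; wc +0.030/-0.030 → slack +0.826/-0.737; half-tol=0.030, Σhalf²=0.167224
  -F: nom -15.900 → Σnom=47.710; wc +0.494/-0.494 → slack +1.320/-1.231; half-tol=0.494, Σhalf²=0.411260
Nominal = 47.710. Worst-case = [47.710 - 1.231, 47.710 + 1.320] = [46.479, 49.030]. RSS = √0.411260 = 0.641.

nominal=47.710 wc=[46.479,49.030] rss=0.641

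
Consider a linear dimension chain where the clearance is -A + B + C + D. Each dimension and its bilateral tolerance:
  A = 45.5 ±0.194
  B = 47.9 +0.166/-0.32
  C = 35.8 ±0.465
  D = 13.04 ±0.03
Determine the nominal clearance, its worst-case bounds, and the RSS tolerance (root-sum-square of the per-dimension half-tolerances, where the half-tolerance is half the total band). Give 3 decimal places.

Stack each dimension's contribution:
  -A: nom -45.500 → Σnom=-45.500; wc +0.194/-0.194 → slack +0.194/-0.194; half-tol=0.194, Σhalf²=0.037636
  +B: nom +47.900 → Σnom=2.400; wc +0.166/-0.320 → slack +0.360/-0.514; half-tol=0.243, Σhalf²=0.096685
  +C: nom +35.800 → Σnom=38.200; wc +0.465/-0.465 → slack +0.825/-0.979; half-tol=0.465, Σhalf²=0.312910
  +D: nom +13.040 → Σnom=51.240; wc +0.030/-0.030 → slack +0.855/-1.009; half-tol=0.030, Σhalf²=0.313810
Nominal = 51.240. Worst-case = [51.240 - 1.009, 51.240 + 0.855] = [50.231, 52.095]. RSS = √0.313810 = 0.560.

nominal=51.240 wc=[50.231,52.095] rss=0.560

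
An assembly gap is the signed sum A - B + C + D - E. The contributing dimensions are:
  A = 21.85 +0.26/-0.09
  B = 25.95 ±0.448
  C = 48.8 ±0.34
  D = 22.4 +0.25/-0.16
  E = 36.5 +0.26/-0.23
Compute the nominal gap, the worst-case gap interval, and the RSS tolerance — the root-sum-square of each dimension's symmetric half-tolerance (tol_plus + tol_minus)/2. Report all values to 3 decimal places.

Stack each dimension's contribution:
  +A: nom +21.850 → Σnom=21.850; wc +0.260/-0.090 → slack +0.260/-0.090; half-tol=0.175, Σhalf²=0.030625
  -B: nom -25.950 → Σnom=-4.100; wc +0.448/-0.448 → slack +0.708/-0.538; half-tol=0.448, Σhalf²=0.231329
  +C: nom +48.800 → Σnom=44.700; wc +0.340/-0.340 → slack +1.048/-0.878; half-tol=0.340, Σhalf²=0.346929
  +D: nom +22.400 → Σnom=67.100; wc +0.250/-0.160 → slack +1.298/-1.038; half-tol=0.205, Σhalf²=0.388954
  -E: nom -36.500 → Σnom=30.600; wc +0.230/-0.260 → slack +1.528/-1.298; half-tol=0.245, Σhalf²=0.448979
Nominal = 30.600. Worst-case = [30.600 - 1.298, 30.600 + 1.528] = [29.302, 32.128]. RSS = √0.448979 = 0.670.

nominal=30.600 wc=[29.302,32.128] rss=0.670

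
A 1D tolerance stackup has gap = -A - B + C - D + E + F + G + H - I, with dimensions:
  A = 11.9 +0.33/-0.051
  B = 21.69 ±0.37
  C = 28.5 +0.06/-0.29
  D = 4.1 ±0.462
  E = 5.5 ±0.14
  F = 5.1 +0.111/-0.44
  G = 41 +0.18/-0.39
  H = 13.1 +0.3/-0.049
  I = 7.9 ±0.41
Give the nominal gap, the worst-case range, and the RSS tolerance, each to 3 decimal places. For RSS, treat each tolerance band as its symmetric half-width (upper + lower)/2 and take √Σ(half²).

nominal=47.610 wc=[44.729,49.694] rss=0.890

Stack each dimension's contribution:
  -A: nom -11.900 → Σnom=-11.900; wc +0.051/-0.330 → slack +0.051/-0.330; half-tol=0.191, Σhalf²=0.036290
  -B: nom -21.690 → Σnom=-33.590; wc +0.370/-0.370 → slack +0.421/-0.700; half-tol=0.370, Σhalf²=0.173190
  +C: nom +28.500 → Σnom=-5.090; wc +0.060/-0.290 → slack +0.481/-0.990; half-tol=0.175, Σhalf²=0.203815
  -D: nom -4.100 → Σnom=-9.190; wc +0.462/-0.462 → slack +0.943/-1.452; half-tol=0.462, Σhalf²=0.417259
  +E: nom +5.500 → Σnom=-3.690; wc +0.140/-0.140 → slack +1.083/-1.592; half-tol=0.140, Σhalf²=0.436859
  +F: nom +5.100 → Σnom=1.410; wc +0.111/-0.440 → slack +1.194/-2.032; half-tol=0.276, Σhalf²=0.512760
  +G: nom +41.000 → Σnom=42.410; wc +0.180/-0.390 → slack +1.374/-2.422; half-tol=0.285, Σhalf²=0.593985
  +H: nom +13.100 → Σnom=55.510; wc +0.300/-0.049 → slack +1.674/-2.471; half-tol=0.174, Σhalf²=0.624435
  -I: nom -7.900 → Σnom=47.610; wc +0.410/-0.410 → slack +2.084/-2.881; half-tol=0.410, Σhalf²=0.792535
Nominal = 47.610. Worst-case = [47.610 - 2.881, 47.610 + 2.084] = [44.729, 49.694]. RSS = √0.792535 = 0.890.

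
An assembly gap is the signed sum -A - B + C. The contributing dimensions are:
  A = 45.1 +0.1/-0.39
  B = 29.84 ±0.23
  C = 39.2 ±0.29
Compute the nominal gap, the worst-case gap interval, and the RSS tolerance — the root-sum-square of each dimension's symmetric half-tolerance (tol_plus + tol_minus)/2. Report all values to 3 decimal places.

nominal=-35.740 wc=[-36.360,-34.830] rss=0.444

Stack each dimension's contribution:
  -A: nom -45.100 → Σnom=-45.100; wc +0.390/-0.100 → slack +0.390/-0.100; half-tol=0.245, Σhalf²=0.060025
  -B: nom -29.840 → Σnom=-74.940; wc +0.230/-0.230 → slack +0.620/-0.330; half-tol=0.230, Σhalf²=0.112925
  +C: nom +39.200 → Σnom=-35.740; wc +0.290/-0.290 → slack +0.910/-0.620; half-tol=0.290, Σhalf²=0.197025
Nominal = -35.740. Worst-case = [-35.740 - 0.620, -35.740 + 0.910] = [-36.360, -34.830]. RSS = √0.197025 = 0.444.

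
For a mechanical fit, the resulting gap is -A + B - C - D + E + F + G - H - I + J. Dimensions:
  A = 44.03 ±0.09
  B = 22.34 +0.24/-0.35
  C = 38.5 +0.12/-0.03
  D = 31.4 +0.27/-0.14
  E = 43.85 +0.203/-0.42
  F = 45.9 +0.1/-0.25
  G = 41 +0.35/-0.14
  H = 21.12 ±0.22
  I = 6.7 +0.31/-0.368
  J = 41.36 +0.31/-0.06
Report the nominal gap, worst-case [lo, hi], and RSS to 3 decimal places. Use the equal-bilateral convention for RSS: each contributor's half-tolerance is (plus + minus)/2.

Stack each dimension's contribution:
  -A: nom -44.030 → Σnom=-44.030; wc +0.090/-0.090 → slack +0.090/-0.090; half-tol=0.090, Σhalf²=0.008100
  +B: nom +22.340 → Σnom=-21.690; wc +0.240/-0.350 → slack +0.330/-0.440; half-tol=0.295, Σhalf²=0.095125
  -C: nom -38.500 → Σnom=-60.190; wc +0.030/-0.120 → slack +0.360/-0.560; half-tol=0.075, Σhalf²=0.100750
  -D: nom -31.400 → Σnom=-91.590; wc +0.140/-0.270 → slack +0.500/-0.830; half-tol=0.205, Σhalf²=0.142775
  +E: nom +43.850 → Σnom=-47.740; wc +0.203/-0.420 → slack +0.703/-1.250; half-tol=0.311, Σhalf²=0.239807
  +F: nom +45.900 → Σnom=-1.840; wc +0.100/-0.250 → slack +0.803/-1.500; half-tol=0.175, Σhalf²=0.270432
  +G: nom +41.000 → Σnom=39.160; wc +0.350/-0.140 → slack +1.153/-1.640; half-tol=0.245, Σhalf²=0.330457
  -H: nom -21.120 → Σnom=18.040; wc +0.220/-0.220 → slack +1.373/-1.860; half-tol=0.220, Σhalf²=0.378857
  -I: nom -6.700 → Σnom=11.340; wc +0.368/-0.310 → slack +1.741/-2.170; half-tol=0.339, Σhalf²=0.493778
  +J: nom +41.360 → Σnom=52.700; wc +0.310/-0.060 → slack +2.051/-2.230; half-tol=0.185, Σhalf²=0.528003
Nominal = 52.700. Worst-case = [52.700 - 2.230, 52.700 + 2.051] = [50.470, 54.751]. RSS = √0.528003 = 0.727.

nominal=52.700 wc=[50.470,54.751] rss=0.727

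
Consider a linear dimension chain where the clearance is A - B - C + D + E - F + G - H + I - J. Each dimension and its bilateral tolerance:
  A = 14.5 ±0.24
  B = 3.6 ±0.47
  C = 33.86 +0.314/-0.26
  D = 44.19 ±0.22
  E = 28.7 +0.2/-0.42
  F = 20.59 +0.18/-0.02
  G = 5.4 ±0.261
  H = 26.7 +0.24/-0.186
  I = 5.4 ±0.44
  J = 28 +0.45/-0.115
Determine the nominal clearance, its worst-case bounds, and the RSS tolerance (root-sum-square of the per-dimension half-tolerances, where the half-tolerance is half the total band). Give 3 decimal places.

Stack each dimension's contribution:
  +A: nom +14.500 → Σnom=14.500; wc +0.240/-0.240 → slack +0.240/-0.240; half-tol=0.240, Σhalf²=0.057600
  -B: nom -3.600 → Σnom=10.900; wc +0.470/-0.470 → slack +0.710/-0.710; half-tol=0.470, Σhalf²=0.278500
  -C: nom -33.860 → Σnom=-22.960; wc +0.260/-0.314 → slack +0.970/-1.024; half-tol=0.287, Σhalf²=0.360869
  +D: nom +44.190 → Σnom=21.230; wc +0.220/-0.220 → slack +1.190/-1.244; half-tol=0.220, Σhalf²=0.409269
  +E: nom +28.700 → Σnom=49.930; wc +0.200/-0.420 → slack +1.390/-1.664; half-tol=0.310, Σhalf²=0.505369
  -F: nom -20.590 → Σnom=29.340; wc +0.020/-0.180 → slack +1.410/-1.844; half-tol=0.100, Σhalf²=0.515369
  +G: nom +5.400 → Σnom=34.740; wc +0.261/-0.261 → slack +1.671/-2.105; half-tol=0.261, Σhalf²=0.583490
  -H: nom -26.700 → Σnom=8.040; wc +0.186/-0.240 → slack +1.857/-2.345; half-tol=0.213, Σhalf²=0.628859
  +I: nom +5.400 → Σnom=13.440; wc +0.440/-0.440 → slack +2.297/-2.785; half-tol=0.440, Σhalf²=0.822459
  -J: nom -28.000 → Σnom=-14.560; wc +0.115/-0.450 → slack +2.412/-3.235; half-tol=0.283, Σhalf²=0.902265
Nominal = -14.560. Worst-case = [-14.560 - 3.235, -14.560 + 2.412] = [-17.795, -12.148]. RSS = √0.902265 = 0.950.

nominal=-14.560 wc=[-17.795,-12.148] rss=0.950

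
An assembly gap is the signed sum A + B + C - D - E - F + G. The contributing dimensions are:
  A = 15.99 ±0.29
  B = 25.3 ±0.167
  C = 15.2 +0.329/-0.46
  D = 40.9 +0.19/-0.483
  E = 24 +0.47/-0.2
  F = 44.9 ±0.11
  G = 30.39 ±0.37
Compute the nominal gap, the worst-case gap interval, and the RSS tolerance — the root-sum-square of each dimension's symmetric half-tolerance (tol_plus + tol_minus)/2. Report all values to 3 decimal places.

nominal=-22.920 wc=[-24.977,-20.971] rss=0.801

Stack each dimension's contribution:
  +A: nom +15.990 → Σnom=15.990; wc +0.290/-0.290 → slack +0.290/-0.290; half-tol=0.290, Σhalf²=0.084100
  +B: nom +25.300 → Σnom=41.290; wc +0.167/-0.167 → slack +0.457/-0.457; half-tol=0.167, Σhalf²=0.111989
  +C: nom +15.200 → Σnom=56.490; wc +0.329/-0.460 → slack +0.786/-0.917; half-tol=0.395, Σhalf²=0.267619
  -D: nom -40.900 → Σnom=15.590; wc +0.483/-0.190 → slack +1.269/-1.107; half-tol=0.337, Σhalf²=0.380852
  -E: nom -24.000 → Σnom=-8.410; wc +0.200/-0.470 → slack +1.469/-1.577; half-tol=0.335, Σhalf²=0.493077
  -F: nom -44.900 → Σnom=-53.310; wc +0.110/-0.110 → slack +1.579/-1.687; half-tol=0.110, Σhalf²=0.505177
  +G: nom +30.390 → Σnom=-22.920; wc +0.370/-0.370 → slack +1.949/-2.057; half-tol=0.370, Σhalf²=0.642077
Nominal = -22.920. Worst-case = [-22.920 - 2.057, -22.920 + 1.949] = [-24.977, -20.971]. RSS = √0.642077 = 0.801.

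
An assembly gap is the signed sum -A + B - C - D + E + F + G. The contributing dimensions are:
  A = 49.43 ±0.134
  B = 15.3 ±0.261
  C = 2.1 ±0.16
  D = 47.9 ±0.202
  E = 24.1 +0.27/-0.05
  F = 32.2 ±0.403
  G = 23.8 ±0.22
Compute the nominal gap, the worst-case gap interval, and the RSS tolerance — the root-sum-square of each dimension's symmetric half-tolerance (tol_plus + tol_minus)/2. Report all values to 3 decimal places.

nominal=-4.030 wc=[-5.460,-2.380] rss=0.624

Stack each dimension's contribution:
  -A: nom -49.430 → Σnom=-49.430; wc +0.134/-0.134 → slack +0.134/-0.134; half-tol=0.134, Σhalf²=0.017956
  +B: nom +15.300 → Σnom=-34.130; wc +0.261/-0.261 → slack +0.395/-0.395; half-tol=0.261, Σhalf²=0.086077
  -C: nom -2.100 → Σnom=-36.230; wc +0.160/-0.160 → slack +0.555/-0.555; half-tol=0.160, Σhalf²=0.111677
  -D: nom -47.900 → Σnom=-84.130; wc +0.202/-0.202 → slack +0.757/-0.757; half-tol=0.202, Σhalf²=0.152481
  +E: nom +24.100 → Σnom=-60.030; wc +0.270/-0.050 → slack +1.027/-0.807; half-tol=0.160, Σhalf²=0.178081
  +F: nom +32.200 → Σnom=-27.830; wc +0.403/-0.403 → slack +1.430/-1.210; half-tol=0.403, Σhalf²=0.340490
  +G: nom +23.800 → Σnom=-4.030; wc +0.220/-0.220 → slack +1.650/-1.430; half-tol=0.220, Σhalf²=0.388890
Nominal = -4.030. Worst-case = [-4.030 - 1.430, -4.030 + 1.650] = [-5.460, -2.380]. RSS = √0.388890 = 0.624.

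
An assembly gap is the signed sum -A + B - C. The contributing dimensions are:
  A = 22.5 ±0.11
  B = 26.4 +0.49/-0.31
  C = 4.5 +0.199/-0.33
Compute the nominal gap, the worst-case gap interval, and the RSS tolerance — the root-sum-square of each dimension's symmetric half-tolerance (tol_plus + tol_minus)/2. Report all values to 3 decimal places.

Stack each dimension's contribution:
  -A: nom -22.500 → Σnom=-22.500; wc +0.110/-0.110 → slack +0.110/-0.110; half-tol=0.110, Σhalf²=0.012100
  +B: nom +26.400 → Σnom=3.900; wc +0.490/-0.310 → slack +0.600/-0.420; half-tol=0.400, Σhalf²=0.172100
  -C: nom -4.500 → Σnom=-0.600; wc +0.330/-0.199 → slack +0.930/-0.619; half-tol=0.265, Σhalf²=0.242060
Nominal = -0.600. Worst-case = [-0.600 - 0.619, -0.600 + 0.930] = [-1.219, 0.330]. RSS = √0.242060 = 0.492.

nominal=-0.600 wc=[-1.219,0.330] rss=0.492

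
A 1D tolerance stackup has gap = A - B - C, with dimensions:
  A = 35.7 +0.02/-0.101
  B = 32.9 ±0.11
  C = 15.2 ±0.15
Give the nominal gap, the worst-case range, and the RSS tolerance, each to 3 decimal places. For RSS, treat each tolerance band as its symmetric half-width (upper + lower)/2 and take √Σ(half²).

nominal=-12.400 wc=[-12.761,-12.120] rss=0.196

Stack each dimension's contribution:
  +A: nom +35.700 → Σnom=35.700; wc +0.020/-0.101 → slack +0.020/-0.101; half-tol=0.061, Σhalf²=0.003660
  -B: nom -32.900 → Σnom=2.800; wc +0.110/-0.110 → slack +0.130/-0.211; half-tol=0.110, Σhalf²=0.015760
  -C: nom -15.200 → Σnom=-12.400; wc +0.150/-0.150 → slack +0.280/-0.361; half-tol=0.150, Σhalf²=0.038260
Nominal = -12.400. Worst-case = [-12.400 - 0.361, -12.400 + 0.280] = [-12.761, -12.120]. RSS = √0.038260 = 0.196.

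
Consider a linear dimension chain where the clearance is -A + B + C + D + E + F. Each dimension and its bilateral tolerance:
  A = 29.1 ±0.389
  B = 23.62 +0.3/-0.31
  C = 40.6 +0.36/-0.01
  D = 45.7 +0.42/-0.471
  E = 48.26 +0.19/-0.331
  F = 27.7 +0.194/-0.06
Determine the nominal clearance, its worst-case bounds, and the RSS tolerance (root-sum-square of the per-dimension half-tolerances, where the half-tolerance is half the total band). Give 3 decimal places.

nominal=156.780 wc=[155.209,158.633] rss=0.749

Stack each dimension's contribution:
  -A: nom -29.100 → Σnom=-29.100; wc +0.389/-0.389 → slack +0.389/-0.389; half-tol=0.389, Σhalf²=0.151321
  +B: nom +23.620 → Σnom=-5.480; wc +0.300/-0.310 → slack +0.689/-0.699; half-tol=0.305, Σhalf²=0.244346
  +C: nom +40.600 → Σnom=35.120; wc +0.360/-0.010 → slack +1.049/-0.709; half-tol=0.185, Σhalf²=0.278571
  +D: nom +45.700 → Σnom=80.820; wc +0.420/-0.471 → slack +1.469/-1.180; half-tol=0.446, Σhalf²=0.477041
  +E: nom +48.260 → Σnom=129.080; wc +0.190/-0.331 → slack +1.659/-1.511; half-tol=0.261, Σhalf²=0.544902
  +F: nom +27.700 → Σnom=156.780; wc +0.194/-0.060 → slack +1.853/-1.571; half-tol=0.127, Σhalf²=0.561030
Nominal = 156.780. Worst-case = [156.780 - 1.571, 156.780 + 1.853] = [155.209, 158.633]. RSS = √0.561030 = 0.749.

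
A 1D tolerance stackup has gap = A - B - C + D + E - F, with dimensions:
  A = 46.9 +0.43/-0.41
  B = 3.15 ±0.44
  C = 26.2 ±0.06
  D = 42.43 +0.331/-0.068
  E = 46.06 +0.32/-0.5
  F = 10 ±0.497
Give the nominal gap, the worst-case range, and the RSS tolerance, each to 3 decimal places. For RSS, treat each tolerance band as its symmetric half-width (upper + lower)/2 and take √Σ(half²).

nominal=96.040 wc=[94.065,98.118] rss=0.910

Stack each dimension's contribution:
  +A: nom +46.900 → Σnom=46.900; wc +0.430/-0.410 → slack +0.430/-0.410; half-tol=0.420, Σhalf²=0.176400
  -B: nom -3.150 → Σnom=43.750; wc +0.440/-0.440 → slack +0.870/-0.850; half-tol=0.440, Σhalf²=0.370000
  -C: nom -26.200 → Σnom=17.550; wc +0.060/-0.060 → slack +0.930/-0.910; half-tol=0.060, Σhalf²=0.373600
  +D: nom +42.430 → Σnom=59.980; wc +0.331/-0.068 → slack +1.261/-0.978; half-tol=0.200, Σhalf²=0.413400
  +E: nom +46.060 → Σnom=106.040; wc +0.320/-0.500 → slack +1.581/-1.478; half-tol=0.410, Σhalf²=0.581500
  -F: nom -10.000 → Σnom=96.040; wc +0.497/-0.497 → slack +2.078/-1.975; half-tol=0.497, Σhalf²=0.828509
Nominal = 96.040. Worst-case = [96.040 - 1.975, 96.040 + 2.078] = [94.065, 98.118]. RSS = √0.828509 = 0.910.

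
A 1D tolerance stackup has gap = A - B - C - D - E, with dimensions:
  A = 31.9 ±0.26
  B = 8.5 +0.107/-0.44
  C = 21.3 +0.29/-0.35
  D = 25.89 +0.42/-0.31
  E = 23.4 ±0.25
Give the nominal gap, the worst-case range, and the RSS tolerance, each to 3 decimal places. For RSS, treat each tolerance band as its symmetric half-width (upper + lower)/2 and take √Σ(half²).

nominal=-47.190 wc=[-48.517,-45.580] rss=0.664

Stack each dimension's contribution:
  +A: nom +31.900 → Σnom=31.900; wc +0.260/-0.260 → slack +0.260/-0.260; half-tol=0.260, Σhalf²=0.067600
  -B: nom -8.500 → Σnom=23.400; wc +0.440/-0.107 → slack +0.700/-0.367; half-tol=0.274, Σhalf²=0.142402
  -C: nom -21.300 → Σnom=2.100; wc +0.350/-0.290 → slack +1.050/-0.657; half-tol=0.320, Σhalf²=0.244802
  -D: nom -25.890 → Σnom=-23.790; wc +0.310/-0.420 → slack +1.360/-1.077; half-tol=0.365, Σhalf²=0.378027
  -E: nom -23.400 → Σnom=-47.190; wc +0.250/-0.250 → slack +1.610/-1.327; half-tol=0.250, Σhalf²=0.440527
Nominal = -47.190. Worst-case = [-47.190 - 1.327, -47.190 + 1.610] = [-48.517, -45.580]. RSS = √0.440527 = 0.664.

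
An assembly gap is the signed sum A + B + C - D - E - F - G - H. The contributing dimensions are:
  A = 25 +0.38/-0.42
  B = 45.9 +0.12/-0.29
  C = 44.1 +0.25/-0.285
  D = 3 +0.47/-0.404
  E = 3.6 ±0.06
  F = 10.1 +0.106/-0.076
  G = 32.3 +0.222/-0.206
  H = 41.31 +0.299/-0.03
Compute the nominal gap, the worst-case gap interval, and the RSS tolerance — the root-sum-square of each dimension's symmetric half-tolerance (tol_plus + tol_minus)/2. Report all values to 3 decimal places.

nominal=24.690 wc=[22.538,26.216] rss=0.741

Stack each dimension's contribution:
  +A: nom +25.000 → Σnom=25.000; wc +0.380/-0.420 → slack +0.380/-0.420; half-tol=0.400, Σhalf²=0.160000
  +B: nom +45.900 → Σnom=70.900; wc +0.120/-0.290 → slack +0.500/-0.710; half-tol=0.205, Σhalf²=0.202025
  +C: nom +44.100 → Σnom=115.000; wc +0.250/-0.285 → slack +0.750/-0.995; half-tol=0.267, Σhalf²=0.273581
  -D: nom -3.000 → Σnom=112.000; wc +0.404/-0.470 → slack +1.154/-1.465; half-tol=0.437, Σhalf²=0.464550
  -E: nom -3.600 → Σnom=108.400; wc +0.060/-0.060 → slack +1.214/-1.525; half-tol=0.060, Σhalf²=0.468150
  -F: nom -10.100 → Σnom=98.300; wc +0.076/-0.106 → slack +1.290/-1.631; half-tol=0.091, Σhalf²=0.476431
  -G: nom -32.300 → Σnom=66.000; wc +0.206/-0.222 → slack +1.496/-1.853; half-tol=0.214, Σhalf²=0.522227
  -H: nom -41.310 → Σnom=24.690; wc +0.030/-0.299 → slack +1.526/-2.152; half-tol=0.164, Σhalf²=0.549287
Nominal = 24.690. Worst-case = [24.690 - 2.152, 24.690 + 1.526] = [22.538, 26.216]. RSS = √0.549287 = 0.741.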